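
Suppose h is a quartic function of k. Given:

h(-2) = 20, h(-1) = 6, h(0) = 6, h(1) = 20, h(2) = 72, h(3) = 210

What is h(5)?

1056

First differences: -14, 0, 14, 52, 138. Second differences: 14, 14, 38, 86. Third differences: 0, 24, 48. Fourth differences: 24, 24.
Level-4 differences are constant, so h has degree 4.
Fitting a degree-4 polynomial gives h(k) = k^4 + 2k³ + 6k² + 5k + 6.
Then h(5) = 1056.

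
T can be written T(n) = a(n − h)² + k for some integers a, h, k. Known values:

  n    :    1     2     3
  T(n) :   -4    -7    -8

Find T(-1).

8

First differences -3, -1; second difference 2 = 2a, so a = 1.
Expanding, the n-coefficient is −2ah = -2h; matching it to the data gives h = 3, and then k = -8.
So T(n) = 1(n − 3)² − 8.
T(-1) = 1·(-4)² − 8 = 8.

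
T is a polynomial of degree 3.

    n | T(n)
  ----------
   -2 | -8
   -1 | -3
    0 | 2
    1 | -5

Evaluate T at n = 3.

Write T(n) = an³ + bn² + cn + d; the 4 given values yield a linear system in the 4 coefficients.
Solving, T(n) = -2n³ - 6n² + n + 2.
Then T(3) = -103.

-103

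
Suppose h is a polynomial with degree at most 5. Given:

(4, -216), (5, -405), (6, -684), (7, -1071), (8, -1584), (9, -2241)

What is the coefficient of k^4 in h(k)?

0

First differences: -189, -279, -387, -513, -657. Second differences: -90, -108, -126, -144. Third differences: -18, -18, -18.
Level-3 differences are constant, so h has degree 3.
Fitting a degree-3 polynomial gives h(k) = -3k³ - 6k.
The coefficient of k^4 is 0.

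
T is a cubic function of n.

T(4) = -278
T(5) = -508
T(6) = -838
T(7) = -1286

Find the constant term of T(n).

2

Write T(n) = an³ + bn² + cn + d; the 4 given values yield a linear system in the 4 coefficients.
Solving, T(n) = -3n³ - 5n² - 2n + 2.
The constant term is T(0) = 2.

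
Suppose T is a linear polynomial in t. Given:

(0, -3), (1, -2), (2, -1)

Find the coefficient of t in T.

1

First differences: 1, 1.
Level-1 differences are constant, so T has degree 1.
Fitting a degree-1 polynomial gives T(t) = t - 3.
The coefficient of t is 1.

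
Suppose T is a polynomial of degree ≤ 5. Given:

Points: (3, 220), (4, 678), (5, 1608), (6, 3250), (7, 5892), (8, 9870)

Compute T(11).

33900

First differences: 458, 930, 1642, 2642, 3978. Second differences: 472, 712, 1000, 1336. Third differences: 240, 288, 336. Fourth differences: 48, 48.
Level-4 differences are constant, so T has degree 4.
Fitting a degree-4 polynomial gives T(m) = 2m^4 + 4m³ - 6m² + 2m - 2.
Then T(11) = 33900.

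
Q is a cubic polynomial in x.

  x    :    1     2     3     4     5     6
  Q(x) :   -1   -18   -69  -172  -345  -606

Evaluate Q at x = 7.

Write Q(x) = ax³ + bx² + cx + d; the 6 given values yield a linear system in the 4 coefficients.
Solving, Q(x) = -3x³ + x² + x.
Then Q(7) = -973.

-973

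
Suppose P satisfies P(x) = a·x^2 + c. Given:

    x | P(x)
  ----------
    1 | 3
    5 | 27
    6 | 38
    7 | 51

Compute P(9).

83

From P(1) = 3 and P(5) = 27: 1a + c = 3 and 25a + c = 27.
Subtracting: 24a = 24, so a = 1; then c = 3 − 1·1 = 2.
So P(x) = 1x² + 2, and P(9) = 83.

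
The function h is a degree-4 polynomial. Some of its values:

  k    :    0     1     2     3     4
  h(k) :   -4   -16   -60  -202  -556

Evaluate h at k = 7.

Write h(k) = ak^4 + bk³ + ck² + dk + e; the 5 given values yield a linear system in the 5 coefficients.
Solving, h(k) = -2k^4 + k³ - 5k² - 6k - 4.
Then h(7) = -4750.

-4750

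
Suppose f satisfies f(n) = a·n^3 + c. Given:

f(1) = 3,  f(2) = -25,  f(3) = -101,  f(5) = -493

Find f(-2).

39

From f(1) = 3 and f(2) = -25: 1a + c = 3 and 8a + c = -25.
Subtracting: 7a = -28, so a = -4; then c = 3 − (-4)·1 = 7.
So f(n) = -4n³ + 7, and f(-2) = 39.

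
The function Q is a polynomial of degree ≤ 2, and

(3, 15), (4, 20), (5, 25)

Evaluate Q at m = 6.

Write Q(m) = am² + bm + c; the 3 given values yield a linear system in the 3 coefficients.
Solving, the leading coefficient vanishes, and Q(m) = 5m.
Then Q(6) = 30.

30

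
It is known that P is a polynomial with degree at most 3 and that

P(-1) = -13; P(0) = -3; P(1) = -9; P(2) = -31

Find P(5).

-193

Write P(m) = am³ + bm² + cm + d; the 4 given values yield a linear system in the 4 coefficients.
Solving, the leading coefficient vanishes, and P(m) = -8m² + 2m - 3.
Then P(5) = -193.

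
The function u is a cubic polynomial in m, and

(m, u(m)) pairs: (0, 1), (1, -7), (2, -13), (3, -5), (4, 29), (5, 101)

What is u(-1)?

-1

First differences: -8, -6, 8, 34, 72. Second differences: 2, 14, 26, 38. Third differences: 12, 12, 12.
Level-3 differences are constant, so u has degree 3.
Fitting a degree-3 polynomial gives u(m) = 2m³ - 5m² - 5m + 1.
Then u(-1) = -1.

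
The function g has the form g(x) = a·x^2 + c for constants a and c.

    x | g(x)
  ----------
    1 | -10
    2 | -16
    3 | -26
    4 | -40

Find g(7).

-106

From g(1) = -10 and g(2) = -16: 1a + c = -10 and 4a + c = -16.
Subtracting: 3a = -6, so a = -2; then c = -10 − (-2)·1 = -8.
So g(x) = -2x² − 8, and g(7) = -106.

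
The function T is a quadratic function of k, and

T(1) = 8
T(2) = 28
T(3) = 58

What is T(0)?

Write T(k) = ak² + bk + c; the 3 given values yield a linear system in the 3 coefficients.
Solving, T(k) = 5k² + 5k - 2.
Then T(0) = -2.

-2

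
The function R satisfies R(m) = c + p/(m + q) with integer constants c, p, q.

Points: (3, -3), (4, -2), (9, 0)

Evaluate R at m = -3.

12

(R(m) − c)(m + q) = p for each data point; the three points give a linear system in c and q, then p follows.
Solving: c = 2, q = 1, p = -20, so R(m) = 2 − 20/(m + 1).
Then R(-3) = 2 − 20/(-2) = 12.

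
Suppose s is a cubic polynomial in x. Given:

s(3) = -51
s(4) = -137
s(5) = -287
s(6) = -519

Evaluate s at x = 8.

Write s(x) = ax³ + bx² + cx + d; the 4 given values yield a linear system in the 4 coefficients.
Solving, s(x) = -3x³ + 4x² - 3x + 3.
Then s(8) = -1301.

-1301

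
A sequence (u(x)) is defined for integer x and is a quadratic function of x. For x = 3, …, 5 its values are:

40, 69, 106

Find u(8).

265

Write u(x) = ax² + bx + c; the 3 given values yield a linear system in the 3 coefficients.
Solving, u(x) = 4x² + x + 1.
Then u(8) = 265.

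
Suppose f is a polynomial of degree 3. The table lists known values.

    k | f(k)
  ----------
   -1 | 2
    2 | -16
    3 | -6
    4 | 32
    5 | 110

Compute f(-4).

Write f(k) = ak³ + bk² + ck + d; the 5 given values yield a linear system in the 4 coefficients.
Solving, f(k) = 2k³ - 4k² - 8k.
Then f(-4) = -160.

-160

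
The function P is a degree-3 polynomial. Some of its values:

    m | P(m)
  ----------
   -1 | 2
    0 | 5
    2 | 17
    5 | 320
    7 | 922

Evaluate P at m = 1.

4

Write P(m) = am³ + bm² + cm + d; the 5 given values yield a linear system in the 4 coefficients.
Solving, P(m) = 3m³ - 2m² - 2m + 5.
Then P(1) = 4.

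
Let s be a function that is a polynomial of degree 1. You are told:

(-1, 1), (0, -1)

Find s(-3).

5

Write s(t) = at + b; the 2 given values yield a linear system in the 2 coefficients.
Solving, s(t) = -2t - 1.
Then s(-3) = 5.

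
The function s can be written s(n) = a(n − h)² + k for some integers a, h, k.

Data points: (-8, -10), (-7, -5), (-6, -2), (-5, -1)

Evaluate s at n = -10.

-26

First differences 5, 3, 1; second difference -2 = 2a, so a = -1.
Expanding, the n-coefficient is −2ah = 2h; matching it to the data gives h = -5, and then k = -1.
So s(n) = -1(n + 5)² − 1.
s(-10) = -1·(-5)² − 1 = -26.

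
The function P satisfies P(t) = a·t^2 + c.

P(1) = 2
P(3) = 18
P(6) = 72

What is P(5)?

From P(1) = 2 and P(3) = 18: 1a + c = 2 and 9a + c = 18.
Subtracting: 8a = 16, so a = 2; then c = 2 − 2·1 = 0.
So P(t) = 2t² + 0, and P(5) = 50.

50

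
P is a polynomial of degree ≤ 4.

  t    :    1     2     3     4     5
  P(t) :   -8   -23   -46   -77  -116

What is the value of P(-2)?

First differences: -15, -23, -31, -39. Second differences: -8, -8, -8.
Level-2 differences are constant, so P has degree 2.
Fitting a degree-2 polynomial gives P(t) = -4t² - 3t - 1.
Then P(-2) = -11.

-11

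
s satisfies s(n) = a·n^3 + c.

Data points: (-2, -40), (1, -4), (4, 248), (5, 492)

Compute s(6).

From s(-2) = -40 and s(1) = -4: -8a + c = -40 and 1a + c = -4.
Subtracting: 9a = 36, so a = 4; then c = -40 − 4·(-8) = -8.
So s(n) = 4n³ − 8, and s(6) = 856.

856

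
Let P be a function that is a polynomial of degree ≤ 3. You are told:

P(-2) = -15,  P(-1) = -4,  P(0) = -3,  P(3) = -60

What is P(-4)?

Write P(x) = ax³ + bx² + cx + d; the 4 given values yield a linear system in the 4 coefficients.
Solving, the leading coefficient vanishes, and P(x) = -5x² - 4x - 3.
Then P(-4) = -67.

-67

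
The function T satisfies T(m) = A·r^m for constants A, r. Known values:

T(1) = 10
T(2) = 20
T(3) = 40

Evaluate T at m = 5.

160

Consecutive ratio: 20/10 = 2, and 40/20 = 2, so r = 2.
Then A·2^1 = 10 gives A = 5, and T(m) = 5·2^m.
T(5) = 5·2^5 = 160.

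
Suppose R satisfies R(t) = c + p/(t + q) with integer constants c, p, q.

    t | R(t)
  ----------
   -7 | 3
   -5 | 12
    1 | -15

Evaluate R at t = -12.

(R(t) − c)(t + q) = p for each data point; the three points give a linear system in c and q, then p follows.
Solving: c = -6, q = 3, p = -36, so R(t) = -6 − 36/(t + 3).
Then R(-12) = -6 − 36/(-9) = -2.

-2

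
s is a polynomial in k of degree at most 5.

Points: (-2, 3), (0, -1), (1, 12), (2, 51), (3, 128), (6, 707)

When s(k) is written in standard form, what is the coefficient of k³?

2

Write s(k) = ak^5 + bk^4 + ck³ + dk² + ek + p; the 6 given values yield a linear system in the 6 coefficients.
Solving, the top 2 coefficients vanish, and s(k) = 2k³ + 7k² + 4k - 1.
The coefficient of k³ is 2.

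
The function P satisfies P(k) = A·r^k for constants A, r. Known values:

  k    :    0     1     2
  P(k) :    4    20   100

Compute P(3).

500

Consecutive ratio: 20/4 = 5, and 100/20 = 5, so r = 5.
Then A·5^0 = 4 gives A = 4, and P(k) = 4·5^k.
P(3) = 4·5^3 = 500.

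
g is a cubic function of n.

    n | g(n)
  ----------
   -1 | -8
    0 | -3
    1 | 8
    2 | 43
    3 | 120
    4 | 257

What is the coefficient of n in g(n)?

5

First differences: 5, 11, 35, 77, 137. Second differences: 6, 24, 42, 60. Third differences: 18, 18, 18.
Level-3 differences are constant, so g has degree 3.
Fitting a degree-3 polynomial gives g(n) = 3n³ + 3n² + 5n - 3.
The coefficient of n is 5.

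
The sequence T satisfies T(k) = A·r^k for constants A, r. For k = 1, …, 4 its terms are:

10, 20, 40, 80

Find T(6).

320

Consecutive ratio: 20/10 = 2, and 40/20 = 2, so r = 2.
Then A·2^1 = 10 gives A = 5, and T(k) = 5·2^k.
T(6) = 5·2^6 = 320.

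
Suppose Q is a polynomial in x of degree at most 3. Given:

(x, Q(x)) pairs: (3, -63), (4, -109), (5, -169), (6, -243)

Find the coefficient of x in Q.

First differences: -46, -60, -74. Second differences: -14, -14.
Level-2 differences are constant, so Q has degree 2.
Fitting a degree-2 polynomial gives Q(x) = -7x² + 3x - 9.
The coefficient of x is 3.

3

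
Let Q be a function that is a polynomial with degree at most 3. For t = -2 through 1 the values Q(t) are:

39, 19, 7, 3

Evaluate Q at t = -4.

First differences: -20, -12, -4. Second differences: 8, 8.
Level-2 differences are constant, so Q has degree 2.
Fitting a degree-2 polynomial gives Q(t) = 4t² - 8t + 7.
Then Q(-4) = 103.

103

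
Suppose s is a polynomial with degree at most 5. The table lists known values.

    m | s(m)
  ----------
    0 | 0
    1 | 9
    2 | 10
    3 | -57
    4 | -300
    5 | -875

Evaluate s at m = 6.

-1986

Write s(m) = am^5 + bm^4 + cm³ + dm² + em + p; the 6 given values yield a linear system in the 6 coefficients.
Solving, the leading coefficient vanishes, and s(m) = -2m^4 + 2m³ + 4m² + 5m.
Then s(6) = -1986.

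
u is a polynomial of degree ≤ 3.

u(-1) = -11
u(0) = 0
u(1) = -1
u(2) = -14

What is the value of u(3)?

Write u(n) = an³ + bn² + cn + d; the 4 given values yield a linear system in the 4 coefficients.
Solving, the leading coefficient vanishes, and u(n) = -6n² + 5n.
Then u(3) = -39.

-39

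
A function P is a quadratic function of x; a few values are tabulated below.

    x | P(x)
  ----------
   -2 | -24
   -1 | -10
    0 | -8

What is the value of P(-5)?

Write P(x) = ax² + bx + c; the 3 given values yield a linear system in the 3 coefficients.
Solving, P(x) = -6x² - 4x - 8.
Then P(-5) = -138.

-138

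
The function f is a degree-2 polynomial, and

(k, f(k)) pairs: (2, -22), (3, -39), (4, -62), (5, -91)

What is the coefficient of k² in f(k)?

First differences: -17, -23, -29. Second differences: -6, -6.
Level-2 differences are constant, so f has degree 2.
Fitting a degree-2 polynomial gives f(k) = -3k² - 2k - 6.
The coefficient of k² is -3.

-3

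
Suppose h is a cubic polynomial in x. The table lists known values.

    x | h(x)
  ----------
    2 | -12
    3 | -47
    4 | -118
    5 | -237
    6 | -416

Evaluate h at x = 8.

-1002

Write h(x) = ax³ + bx² + cx + d; the 5 given values yield a linear system in the 4 coefficients.
Solving, h(x) = -2x³ + 3x - 2.
Then h(8) = -1002.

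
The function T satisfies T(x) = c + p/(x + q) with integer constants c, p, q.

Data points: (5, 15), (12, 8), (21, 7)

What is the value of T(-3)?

(T(x) − c)(x + q) = p for each data point; the three points give a linear system in c and q, then p follows.
Solving: c = 6, q = -3, p = 18, so T(x) = 6 + 18/(x − 3).
Then T(-3) = 6 + 18/(-6) = 3.

3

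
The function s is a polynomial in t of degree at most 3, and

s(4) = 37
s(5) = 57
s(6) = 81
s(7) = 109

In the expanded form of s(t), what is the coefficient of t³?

0

Write s(t) = at³ + bt² + ct + d; the 4 given values yield a linear system in the 4 coefficients.
Solving, the leading coefficient vanishes, and s(t) = 2t² + 2t - 3.
The coefficient of t³ is 0.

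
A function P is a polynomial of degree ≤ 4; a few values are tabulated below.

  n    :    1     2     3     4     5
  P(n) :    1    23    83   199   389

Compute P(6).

671

First differences: 22, 60, 116, 190. Second differences: 38, 56, 74. Third differences: 18, 18.
Level-3 differences are constant, so P has degree 3.
Extending the table by one column gives the next first difference 282, so P(6) = 389 + 282 = 671.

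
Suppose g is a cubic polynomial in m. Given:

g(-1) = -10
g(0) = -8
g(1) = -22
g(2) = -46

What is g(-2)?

-34

Write g(m) = am³ + bm² + cm + d; the 4 given values yield a linear system in the 4 coefficients.
Solving, g(m) = m³ - 8m² - 7m - 8.
Then g(-2) = -34.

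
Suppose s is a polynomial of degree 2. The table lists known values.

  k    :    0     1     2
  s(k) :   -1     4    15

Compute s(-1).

0

Write s(k) = ak² + bk + c; the 3 given values yield a linear system in the 3 coefficients.
Solving, s(k) = 3k² + 2k - 1.
Then s(-1) = 0.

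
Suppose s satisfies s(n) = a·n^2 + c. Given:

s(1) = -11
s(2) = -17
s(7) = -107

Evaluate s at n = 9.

From s(1) = -11 and s(2) = -17: 1a + c = -11 and 4a + c = -17.
Subtracting: 3a = -6, so a = -2; then c = -11 − (-2)·1 = -9.
So s(n) = -2n² − 9, and s(9) = -171.

-171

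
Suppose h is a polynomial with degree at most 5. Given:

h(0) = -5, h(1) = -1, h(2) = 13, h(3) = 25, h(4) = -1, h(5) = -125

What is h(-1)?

First differences: 4, 14, 12, -26, -124. Second differences: 10, -2, -38, -98. Third differences: -12, -36, -60. Fourth differences: -24, -24.
Level-4 differences are constant, so h has degree 4.
Fitting a degree-4 polynomial gives h(n) = -n^4 + 4n³ + n - 5.
Then h(-1) = -11.

-11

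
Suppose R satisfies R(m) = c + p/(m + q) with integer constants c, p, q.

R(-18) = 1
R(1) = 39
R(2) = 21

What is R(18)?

5

(R(m) − c)(m + q) = p for each data point; the three points give a linear system in c and q, then p follows.
Solving: c = 3, q = 0, p = 36, so R(m) = 3 + 36/(m + 0).
Then R(18) = 3 + 36/18 = 5.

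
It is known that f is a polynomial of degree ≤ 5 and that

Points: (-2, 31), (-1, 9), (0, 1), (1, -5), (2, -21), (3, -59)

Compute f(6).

First differences: -22, -8, -6, -16, -38. Second differences: 14, 2, -10, -22. Third differences: -12, -12, -12.
Level-3 differences are constant, so f has degree 3.
Fitting a degree-3 polynomial gives f(m) = -2m³ + m² - 5m + 1.
Then f(6) = -425.

-425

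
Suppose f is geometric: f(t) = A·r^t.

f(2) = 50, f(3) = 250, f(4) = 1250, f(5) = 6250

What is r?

5

Consecutive ratio: 250/50 = 5, and 1250/250 = 5, so r = 5.
Then A·5^2 = 50 gives A = 2, and f(t) = 2·5^t.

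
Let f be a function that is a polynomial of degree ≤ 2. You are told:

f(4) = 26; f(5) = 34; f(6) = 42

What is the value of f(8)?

58

First differences: 8, 8.
Level-1 differences are constant, so f has degree 1.
Fitting a degree-1 polynomial gives f(n) = 8n - 6.
Then f(8) = 58.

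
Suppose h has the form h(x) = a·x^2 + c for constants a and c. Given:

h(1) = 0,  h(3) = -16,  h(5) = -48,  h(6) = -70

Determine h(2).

From h(1) = 0 and h(3) = -16: 1a + c = 0 and 9a + c = -16.
Subtracting: 8a = -16, so a = -2; then c = 0 − (-2)·1 = 2.
So h(x) = -2x² + 2, and h(2) = -6.

-6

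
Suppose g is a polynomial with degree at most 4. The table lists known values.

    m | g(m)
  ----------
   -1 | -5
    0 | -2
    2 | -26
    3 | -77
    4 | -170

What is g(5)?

Write g(m) = am^4 + bm³ + cm² + dm + e; the 5 given values yield a linear system in the 5 coefficients.
Solving, the leading coefficient vanishes, and g(m) = -2m³ - 3m² + 2m - 2.
Then g(5) = -317.

-317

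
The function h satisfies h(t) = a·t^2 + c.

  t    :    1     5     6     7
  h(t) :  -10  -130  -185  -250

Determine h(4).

From h(1) = -10 and h(5) = -130: 1a + c = -10 and 25a + c = -130.
Subtracting: 24a = -120, so a = -5; then c = -10 − (-5)·1 = -5.
So h(t) = -5t² − 5, and h(4) = -85.

-85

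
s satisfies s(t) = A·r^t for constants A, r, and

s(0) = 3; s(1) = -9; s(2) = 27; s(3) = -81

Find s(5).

-729

Consecutive ratio: -9/3 = -3, and 27/(-9) = -3, so r = -3.
Then A·(-3)^0 = 3 gives A = 3, and s(t) = 3·(-3)^t.
s(5) = 3·(-3)^5 = -729.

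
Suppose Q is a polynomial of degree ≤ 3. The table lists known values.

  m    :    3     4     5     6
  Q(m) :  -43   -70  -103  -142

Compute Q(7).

-187

Write Q(m) = am³ + bm² + cm + d; the 4 given values yield a linear system in the 4 coefficients.
Solving, the leading coefficient vanishes, and Q(m) = -3m² - 6m + 2.
Then Q(7) = -187.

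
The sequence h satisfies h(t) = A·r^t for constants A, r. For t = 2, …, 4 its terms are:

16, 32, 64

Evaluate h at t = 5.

Consecutive ratio: 32/16 = 2, and 64/32 = 2, so r = 2.
Then A·2^2 = 16 gives A = 4, and h(t) = 4·2^t.
h(5) = 4·2^5 = 128.

128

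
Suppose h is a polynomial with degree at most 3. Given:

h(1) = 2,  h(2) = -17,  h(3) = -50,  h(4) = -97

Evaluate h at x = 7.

Write h(x) = ax³ + bx² + cx + d; the 4 given values yield a linear system in the 4 coefficients.
Solving, the leading coefficient vanishes, and h(x) = -7x² + 2x + 7.
Then h(7) = -322.

-322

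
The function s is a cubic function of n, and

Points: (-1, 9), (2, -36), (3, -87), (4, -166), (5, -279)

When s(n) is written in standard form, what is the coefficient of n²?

-5

Write s(n) = an³ + bn² + cn + d; the 5 given values yield a linear system in the 4 coefficients.
Solving, s(n) = -n³ - 5n² - 7n + 6.
The coefficient of n² is -5.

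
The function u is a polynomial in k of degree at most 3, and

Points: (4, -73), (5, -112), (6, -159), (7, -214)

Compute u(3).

-42

Write u(k) = ak³ + bk² + ck + d; the 4 given values yield a linear system in the 4 coefficients.
Solving, the leading coefficient vanishes, and u(k) = -4k² - 3k + 3.
Then u(3) = -42.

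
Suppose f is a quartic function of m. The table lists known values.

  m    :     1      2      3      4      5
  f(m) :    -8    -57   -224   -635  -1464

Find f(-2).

Write f(m) = am^4 + bm³ + cm² + dm + e; the 5 given values yield a linear system in the 5 coefficients.
Solving, f(m) = -2m^4 - m³ - 3m² - 3m + 1.
Then f(-2) = -29.

-29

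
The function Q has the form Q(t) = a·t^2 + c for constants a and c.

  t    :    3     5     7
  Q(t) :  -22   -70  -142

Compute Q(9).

-238

From Q(3) = -22 and Q(5) = -70: 9a + c = -22 and 25a + c = -70.
Subtracting: 16a = -48, so a = -3; then c = -22 − (-3)·9 = 5.
So Q(t) = -3t² + 5, and Q(9) = -238.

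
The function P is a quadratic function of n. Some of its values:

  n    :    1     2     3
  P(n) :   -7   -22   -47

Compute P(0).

-2

Write P(n) = an² + bn + c; the 3 given values yield a linear system in the 3 coefficients.
Solving, P(n) = -5n² - 2.
Then P(0) = -2.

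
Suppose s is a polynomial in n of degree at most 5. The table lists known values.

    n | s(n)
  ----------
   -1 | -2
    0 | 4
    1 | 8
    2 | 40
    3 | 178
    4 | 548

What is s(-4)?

First differences: 6, 4, 32, 138, 370. Second differences: -2, 28, 106, 232. Third differences: 30, 78, 126. Fourth differences: 48, 48.
Level-4 differences are constant, so s has degree 4.
Fitting a degree-4 polynomial gives s(n) = 2n^4 + n³ - 3n² + 4n + 4.
Then s(-4) = 388.

388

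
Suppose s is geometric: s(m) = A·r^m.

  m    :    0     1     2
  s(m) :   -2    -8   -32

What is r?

Consecutive ratio: -8/(-2) = 4, and -32/(-8) = 4, so r = 4.
Then A·4^0 = -2 gives A = -2, and s(m) = -2·4^m.

4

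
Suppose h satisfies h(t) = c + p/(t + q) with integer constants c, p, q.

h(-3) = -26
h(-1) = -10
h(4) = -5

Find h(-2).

-14

(h(t) − c)(t + q) = p for each data point; the three points give a linear system in c and q, then p follows.
Solving: c = -2, q = 4, p = -24, so h(t) = -2 − 24/(t + 4).
Then h(-2) = -2 − 24/2 = -14.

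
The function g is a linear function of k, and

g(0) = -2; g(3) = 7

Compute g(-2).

Write g(k) = ak + b; the 2 given values yield a linear system in the 2 coefficients.
Solving, g(k) = 3k - 2.
Then g(-2) = -8.

-8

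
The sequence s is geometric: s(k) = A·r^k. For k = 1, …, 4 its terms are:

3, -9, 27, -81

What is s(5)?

243

Consecutive ratio: -9/3 = -3, and 27/(-9) = -3, so r = -3.
Then A·(-3)^1 = 3 gives A = -1, and s(k) = -1·(-3)^k.
s(5) = -1·(-3)^5 = 243.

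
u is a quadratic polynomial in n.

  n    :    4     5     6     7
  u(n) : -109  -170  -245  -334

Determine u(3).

Write u(n) = an² + bn + c; the 4 given values yield a linear system in the 3 coefficients.
Solving, u(n) = -7n² + 2n - 5.
Then u(3) = -62.

-62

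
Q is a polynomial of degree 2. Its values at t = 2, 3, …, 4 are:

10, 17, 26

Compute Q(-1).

1

Write Q(t) = at² + bt + c; the 3 given values yield a linear system in the 3 coefficients.
Solving, Q(t) = t² + 2t + 2.
Then Q(-1) = 1.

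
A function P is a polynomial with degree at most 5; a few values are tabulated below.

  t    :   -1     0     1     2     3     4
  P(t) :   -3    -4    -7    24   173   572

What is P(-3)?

89

First differences: -1, -3, 31, 149, 399. Second differences: -2, 34, 118, 250. Third differences: 36, 84, 132. Fourth differences: 48, 48.
Level-4 differences are constant, so P has degree 4.
Fitting a degree-4 polynomial gives P(t) = 2t^4 + 2t³ - 3t² - 4t - 4.
Then P(-3) = 89.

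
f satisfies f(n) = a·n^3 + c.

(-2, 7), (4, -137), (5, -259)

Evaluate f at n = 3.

-63

From f(-2) = 7 and f(4) = -137: -8a + c = 7 and 64a + c = -137.
Subtracting: 72a = -144, so a = -2; then c = 7 − (-2)·(-8) = -9.
So f(n) = -2n³ − 9, and f(3) = -63.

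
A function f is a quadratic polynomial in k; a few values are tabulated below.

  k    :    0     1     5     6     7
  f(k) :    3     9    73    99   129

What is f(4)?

51

Write f(k) = ak² + bk + c; the 5 given values yield a linear system in the 3 coefficients.
Solving, f(k) = 2k² + 4k + 3.
Then f(4) = 51.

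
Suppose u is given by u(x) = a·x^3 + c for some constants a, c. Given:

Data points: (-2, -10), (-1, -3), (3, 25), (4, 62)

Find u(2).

6

From u(-2) = -10 and u(-1) = -3: -8a + c = -10 and -1a + c = -3.
Subtracting: 7a = 7, so a = 1; then c = -10 − 1·(-8) = -2.
So u(x) = 1x³ − 2, and u(2) = 6.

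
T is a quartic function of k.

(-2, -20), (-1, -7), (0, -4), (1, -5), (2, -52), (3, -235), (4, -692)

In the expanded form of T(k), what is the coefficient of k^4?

First differences: 13, 3, -1, -47, -183, -457. Second differences: -10, -4, -46, -136, -274. Third differences: 6, -42, -90, -138. Fourth differences: -48, -48, -48.
Level-4 differences are constant, so T has degree 4.
Fitting a degree-4 polynomial gives T(k) = -2k^4 - 3k³ + 4k - 4.
The coefficient of k^4 is -2.

-2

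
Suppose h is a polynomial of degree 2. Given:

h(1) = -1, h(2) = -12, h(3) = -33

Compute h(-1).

-9

Write h(m) = am² + bm + c; the 3 given values yield a linear system in the 3 coefficients.
Solving, h(m) = -5m² + 4m.
Then h(-1) = -9.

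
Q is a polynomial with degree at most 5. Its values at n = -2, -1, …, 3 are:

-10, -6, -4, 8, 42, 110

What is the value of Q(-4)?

-72

First differences: 4, 2, 12, 34, 68. Second differences: -2, 10, 22, 34. Third differences: 12, 12, 12.
Level-3 differences are constant, so Q has degree 3.
Fitting a degree-3 polynomial gives Q(n) = 2n³ + 5n² + 5n - 4.
Then Q(-4) = -72.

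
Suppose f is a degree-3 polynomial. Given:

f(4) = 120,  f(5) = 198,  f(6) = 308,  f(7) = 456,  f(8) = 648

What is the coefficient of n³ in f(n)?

First differences: 78, 110, 148, 192. Second differences: 32, 38, 44. Third differences: 6, 6.
Level-3 differences are constant, so f has degree 3.
Fitting a degree-3 polynomial gives f(n) = n³ + n² + 8n + 8.
The coefficient of n³ is 1.

1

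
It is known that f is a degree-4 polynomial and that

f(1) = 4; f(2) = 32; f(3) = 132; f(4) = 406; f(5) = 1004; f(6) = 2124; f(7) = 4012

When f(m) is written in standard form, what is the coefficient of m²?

First differences: 28, 100, 274, 598, 1120, 1888. Second differences: 72, 174, 324, 522, 768. Third differences: 102, 150, 198, 246. Fourth differences: 48, 48, 48.
Level-4 differences are constant, so f has degree 4.
Fitting a degree-4 polynomial gives f(m) = 2m^4 - 3m³ + 4m² + 7m - 6.
The coefficient of m² is 4.

4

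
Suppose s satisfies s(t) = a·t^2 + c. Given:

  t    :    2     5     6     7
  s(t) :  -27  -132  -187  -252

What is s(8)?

-327

From s(2) = -27 and s(5) = -132: 4a + c = -27 and 25a + c = -132.
Subtracting: 21a = -105, so a = -5; then c = -27 − (-5)·4 = -7.
So s(t) = -5t² − 7, and s(8) = -327.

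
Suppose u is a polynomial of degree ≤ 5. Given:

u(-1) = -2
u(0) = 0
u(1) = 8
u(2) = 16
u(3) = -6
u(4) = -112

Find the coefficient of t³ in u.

First differences: 2, 8, 8, -22, -106. Second differences: 6, 0, -30, -84. Third differences: -6, -30, -54. Fourth differences: -24, -24.
Level-4 differences are constant, so u has degree 4.
Fitting a degree-4 polynomial gives u(t) = -t^4 + t³ + 4t² + 4t.
The coefficient of t³ is 1.

1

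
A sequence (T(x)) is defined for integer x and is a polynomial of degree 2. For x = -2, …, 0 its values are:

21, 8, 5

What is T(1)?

Write T(x) = ax² + bx + c; the 3 given values yield a linear system in the 3 coefficients.
Solving, T(x) = 5x² + 2x + 5.
Then T(1) = 12.

12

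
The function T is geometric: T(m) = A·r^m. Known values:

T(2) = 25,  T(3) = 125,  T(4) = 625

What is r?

5

Consecutive ratio: 125/25 = 5, and 625/125 = 5, so r = 5.
Then A·5^2 = 25 gives A = 1, and T(m) = 1·5^m.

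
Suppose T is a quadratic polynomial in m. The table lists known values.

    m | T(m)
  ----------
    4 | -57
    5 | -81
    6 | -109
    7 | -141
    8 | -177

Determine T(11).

First differences: -24, -28, -32, -36. Second differences: -4, -4, -4.
Level-2 differences are constant, so T has degree 2.
Fitting a degree-2 polynomial gives T(m) = -2m² - 6m - 1.
Then T(11) = -309.

-309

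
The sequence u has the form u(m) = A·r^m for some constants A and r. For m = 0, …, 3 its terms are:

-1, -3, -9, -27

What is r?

Consecutive ratio: -3/(-1) = 3, and -9/(-3) = 3, so r = 3.
Then A·3^0 = -1 gives A = -1, and u(m) = -1·3^m.

3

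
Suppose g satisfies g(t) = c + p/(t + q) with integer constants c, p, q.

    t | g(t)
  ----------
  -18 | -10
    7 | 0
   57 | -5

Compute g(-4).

(g(t) − c)(t + q) = p for each data point; the three points give a linear system in c and q, then p follows.
Solving: c = -6, q = 3, p = 60, so g(t) = -6 + 60/(t + 3).
Then g(-4) = -6 + 60/(-1) = -66.

-66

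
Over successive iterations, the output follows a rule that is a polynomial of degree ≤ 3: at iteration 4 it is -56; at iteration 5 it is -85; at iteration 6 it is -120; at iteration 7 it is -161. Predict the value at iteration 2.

-16

Write the value at m as g(m).
First differences: -29, -35, -41. Second differences: -6, -6.
Level-2 differences are constant, so g has degree 2.
Fitting a degree-2 polynomial gives g(m) = -3m² - 2m.
Then g(2) = -16.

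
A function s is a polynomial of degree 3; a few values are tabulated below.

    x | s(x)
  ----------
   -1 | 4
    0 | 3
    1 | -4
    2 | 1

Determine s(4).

Write s(x) = ax³ + bx² + cx + d; the 4 given values yield a linear system in the 4 coefficients.
Solving, s(x) = 3x³ - 3x² - 7x + 3.
Then s(4) = 119.

119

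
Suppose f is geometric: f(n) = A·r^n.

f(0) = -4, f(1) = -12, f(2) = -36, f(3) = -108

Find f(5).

-972

Consecutive ratio: -12/(-4) = 3, and -36/(-12) = 3, so r = 3.
Then A·3^0 = -4 gives A = -4, and f(n) = -4·3^n.
f(5) = -4·3^5 = -972.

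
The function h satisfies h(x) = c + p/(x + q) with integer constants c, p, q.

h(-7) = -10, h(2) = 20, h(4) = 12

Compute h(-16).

(h(x) − c)(x + q) = p for each data point; the three points give a linear system in c and q, then p follows.
Solving: c = 0, q = 1, p = 60, so h(x) = 60/(x + 1).
Then h(-16) = 0 + 60/(-15) = -4.

-4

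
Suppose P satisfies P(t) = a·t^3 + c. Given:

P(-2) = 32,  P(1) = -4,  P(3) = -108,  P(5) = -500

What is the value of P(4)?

-256

From P(-2) = 32 and P(1) = -4: -8a + c = 32 and 1a + c = -4.
Subtracting: 9a = -36, so a = -4; then c = 32 − (-4)·(-8) = 0.
So P(t) = -4t³ + 0, and P(4) = -256.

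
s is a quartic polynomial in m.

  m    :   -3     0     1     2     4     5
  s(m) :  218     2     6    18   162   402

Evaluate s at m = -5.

Write s(m) = am^4 + bm³ + cm² + dm + e; the 6 given values yield a linear system in the 5 coefficients.
Solving, s(m) = m^4 - 3m³ + 6m² + 2.
Then s(-5) = 1152.

1152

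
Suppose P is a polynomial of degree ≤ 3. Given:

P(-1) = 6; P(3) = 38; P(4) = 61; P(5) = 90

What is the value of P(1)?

Write P(t) = at³ + bt² + ct + d; the 4 given values yield a linear system in the 4 coefficients.
Solving, the leading coefficient vanishes, and P(t) = 3t² + 2t + 5.
Then P(1) = 10.

10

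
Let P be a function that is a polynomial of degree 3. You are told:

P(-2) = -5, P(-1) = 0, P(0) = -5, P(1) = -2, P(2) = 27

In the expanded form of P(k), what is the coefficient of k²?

First differences: 5, -5, 3, 29. Second differences: -10, 8, 26. Third differences: 18, 18.
Level-3 differences are constant, so P has degree 3.
Fitting a degree-3 polynomial gives P(k) = 3k³ + 4k² - 4k - 5.
The coefficient of k² is 4.

4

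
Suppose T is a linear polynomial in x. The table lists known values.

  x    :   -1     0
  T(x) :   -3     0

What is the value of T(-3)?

Write T(x) = ax + b; the 2 given values yield a linear system in the 2 coefficients.
Solving, T(x) = 3x.
Then T(-3) = -9.

-9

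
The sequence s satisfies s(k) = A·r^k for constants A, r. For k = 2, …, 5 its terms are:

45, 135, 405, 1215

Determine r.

3

Consecutive ratio: 135/45 = 3, and 405/135 = 3, so r = 3.
Then A·3^2 = 45 gives A = 5, and s(k) = 5·3^k.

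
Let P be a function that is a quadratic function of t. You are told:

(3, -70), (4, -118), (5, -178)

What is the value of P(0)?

2

Write P(t) = at² + bt + c; the 3 given values yield a linear system in the 3 coefficients.
Solving, P(t) = -6t² - 6t + 2.
Then P(0) = 2.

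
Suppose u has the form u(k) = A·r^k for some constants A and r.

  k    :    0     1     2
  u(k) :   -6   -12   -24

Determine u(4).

-96

Consecutive ratio: -12/(-6) = 2, and -24/(-12) = 2, so r = 2.
Then A·2^0 = -6 gives A = -6, and u(k) = -6·2^k.
u(4) = -6·2^4 = -96.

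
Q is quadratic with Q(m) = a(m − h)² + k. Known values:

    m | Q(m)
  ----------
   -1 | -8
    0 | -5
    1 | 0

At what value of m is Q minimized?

First differences 3, 5; second difference 2 = 2a, so a = 1.
Expanding, the m-coefficient is −2ah = -2h; matching it to the data gives h = -2, and then k = -9.
So Q(m) = 1(m + 2)² − 9.
Hence h = -2.

-2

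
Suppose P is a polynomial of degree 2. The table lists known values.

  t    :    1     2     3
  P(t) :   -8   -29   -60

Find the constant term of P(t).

Write P(t) = at² + bt + c; the 3 given values yield a linear system in the 3 coefficients.
Solving, P(t) = -5t² - 6t + 3.
The constant term is P(0) = 3.

3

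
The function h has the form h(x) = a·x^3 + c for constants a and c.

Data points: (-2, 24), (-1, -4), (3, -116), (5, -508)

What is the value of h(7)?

-1380

From h(-2) = 24 and h(-1) = -4: -8a + c = 24 and -1a + c = -4.
Subtracting: 7a = -28, so a = -4; then c = 24 − (-4)·(-8) = -8.
So h(x) = -4x³ − 8, and h(7) = -1380.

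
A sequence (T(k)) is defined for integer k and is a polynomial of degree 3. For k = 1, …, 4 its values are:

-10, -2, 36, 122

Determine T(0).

Write T(k) = ak³ + bk² + ck + d; the 4 given values yield a linear system in the 4 coefficients.
Solving, T(k) = 3k³ - 3k² - 4k - 6.
Then T(0) = -6.

-6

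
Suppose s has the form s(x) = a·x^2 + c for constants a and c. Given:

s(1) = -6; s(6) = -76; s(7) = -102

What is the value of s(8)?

From s(1) = -6 and s(6) = -76: 1a + c = -6 and 36a + c = -76.
Subtracting: 35a = -70, so a = -2; then c = -6 − (-2)·1 = -4.
So s(x) = -2x² − 4, and s(8) = -132.

-132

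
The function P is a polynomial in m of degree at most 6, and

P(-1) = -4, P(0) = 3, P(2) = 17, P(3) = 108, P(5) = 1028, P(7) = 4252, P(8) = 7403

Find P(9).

12036

Write P(m) = am^6 + bm^5 + cm^4 + dm³ + em² + pm + q; the 7 given values yield a linear system in the 7 coefficients.
Solving, the top 2 coefficients vanish, and P(m) = 2m^4 - m³ - 5m² + 5m + 3.
Then P(9) = 12036.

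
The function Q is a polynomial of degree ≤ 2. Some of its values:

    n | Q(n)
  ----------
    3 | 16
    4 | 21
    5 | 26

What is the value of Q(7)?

36

First differences: 5, 5.
Level-1 differences are constant, so Q has degree 1.
Fitting a degree-1 polynomial gives Q(n) = 5n + 1.
Then Q(7) = 36.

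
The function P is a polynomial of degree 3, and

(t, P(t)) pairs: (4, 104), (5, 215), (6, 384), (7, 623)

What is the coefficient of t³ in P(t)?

Write P(t) = at³ + bt² + ct + d; the 4 given values yield a linear system in the 4 coefficients.
Solving, P(t) = 2t³ - t² - 2t.
The coefficient of t³ is 2.

2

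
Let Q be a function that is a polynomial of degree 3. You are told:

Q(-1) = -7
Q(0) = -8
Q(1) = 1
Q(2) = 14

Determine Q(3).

Write Q(x) = ax³ + bx² + cx + d; the 4 given values yield a linear system in the 4 coefficients.
Solving, Q(x) = -x³ + 5x² + 5x - 8.
Then Q(3) = 25.

25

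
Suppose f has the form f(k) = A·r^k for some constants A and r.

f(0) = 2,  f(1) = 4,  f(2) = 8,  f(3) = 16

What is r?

2

Consecutive ratio: 4/2 = 2, and 8/4 = 2, so r = 2.
Then A·2^0 = 2 gives A = 2, and f(k) = 2·2^k.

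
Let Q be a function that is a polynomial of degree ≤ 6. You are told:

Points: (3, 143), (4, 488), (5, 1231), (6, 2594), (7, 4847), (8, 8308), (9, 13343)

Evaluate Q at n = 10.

20366

First differences: 345, 743, 1363, 2253, 3461, 5035. Second differences: 398, 620, 890, 1208, 1574. Third differences: 222, 270, 318, 366. Fourth differences: 48, 48, 48.
Level-4 differences are constant, so Q has degree 4.
Fitting a degree-4 polynomial gives Q(n) = 2n^4 + n³ - 7n² + 7n - 4.
Then Q(10) = 20366.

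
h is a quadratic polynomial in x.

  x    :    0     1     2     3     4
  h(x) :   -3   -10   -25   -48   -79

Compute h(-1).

-4

First differences: -7, -15, -23, -31. Second differences: -8, -8, -8.
Level-2 differences are constant, so h has degree 2.
Fitting a degree-2 polynomial gives h(x) = -4x² - 3x - 3.
Then h(-1) = -4.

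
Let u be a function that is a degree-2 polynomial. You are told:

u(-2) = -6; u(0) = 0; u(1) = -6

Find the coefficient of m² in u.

Write u(m) = am² + bm + c; the 3 given values yield a linear system in the 3 coefficients.
Solving, u(m) = -3m² - 3m.
The coefficient of m² is -3.

-3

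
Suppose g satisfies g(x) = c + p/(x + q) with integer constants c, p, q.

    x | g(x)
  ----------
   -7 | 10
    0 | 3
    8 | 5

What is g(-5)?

18

(g(x) − c)(x + q) = p for each data point; the three points give a linear system in c and q, then p follows.
Solving: c = 6, q = 4, p = -12, so g(x) = 6 − 12/(x + 4).
Then g(-5) = 6 − 12/(-1) = 18.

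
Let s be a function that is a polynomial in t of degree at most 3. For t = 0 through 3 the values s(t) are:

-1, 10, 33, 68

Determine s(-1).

First differences: 11, 23, 35. Second differences: 12, 12.
Level-2 differences are constant, so s has degree 2.
Fitting a degree-2 polynomial gives s(t) = 6t² + 5t - 1.
Then s(-1) = 0.

0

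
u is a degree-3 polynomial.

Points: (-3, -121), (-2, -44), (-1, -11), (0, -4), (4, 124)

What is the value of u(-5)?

Write u(m) = am³ + bm² + cm + d; the 5 given values yield a linear system in the 4 coefficients.
Solving, u(m) = 3m³ - 4m² - 4.
Then u(-5) = -479.

-479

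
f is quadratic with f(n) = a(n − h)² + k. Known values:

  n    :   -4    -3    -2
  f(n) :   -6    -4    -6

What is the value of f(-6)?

-22

First differences 2, -2; second difference -4 = 2a, so a = -2.
Expanding, the n-coefficient is −2ah = 4h; matching it to the data gives h = -3, and then k = -4.
So f(n) = -2(n + 3)² − 4.
f(-6) = -2·(-3)² − 4 = -22.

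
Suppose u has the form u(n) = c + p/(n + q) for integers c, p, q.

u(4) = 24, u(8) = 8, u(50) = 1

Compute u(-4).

(u(n) − c)(n + q) = p for each data point; the three points give a linear system in c and q, then p follows.
Solving: c = 0, q = -2, p = 48, so u(n) = 48/(n − 2).
Then u(-4) = 0 + 48/(-6) = -8.

-8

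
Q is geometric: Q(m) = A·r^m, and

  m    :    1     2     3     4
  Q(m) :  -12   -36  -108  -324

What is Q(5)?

Consecutive ratio: -36/(-12) = 3, and -108/(-36) = 3, so r = 3.
Then A·3^1 = -12 gives A = -4, and Q(m) = -4·3^m.
Q(5) = -4·3^5 = -972.

-972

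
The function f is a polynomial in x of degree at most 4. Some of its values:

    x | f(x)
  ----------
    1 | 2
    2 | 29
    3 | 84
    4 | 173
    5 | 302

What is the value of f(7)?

704

First differences: 27, 55, 89, 129. Second differences: 28, 34, 40. Third differences: 6, 6.
Level-3 differences are constant, so f has degree 3.
Fitting a degree-3 polynomial gives f(x) = x³ + 8x² - 4x - 3.
Then f(7) = 704.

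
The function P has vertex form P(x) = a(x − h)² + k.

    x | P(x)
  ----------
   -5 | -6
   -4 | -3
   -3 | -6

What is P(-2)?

First differences 3, -3; second difference -6 = 2a, so a = -3.
Expanding, the x-coefficient is −2ah = 6h; matching it to the data gives h = -4, and then k = -3.
So P(x) = -3(x + 4)² − 3.
P(-2) = -3·2² − 3 = -15.

-15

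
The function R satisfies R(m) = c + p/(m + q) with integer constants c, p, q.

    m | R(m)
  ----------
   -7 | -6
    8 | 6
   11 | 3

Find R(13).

(R(m) − c)(m + q) = p for each data point; the three points give a linear system in c and q, then p follows.
Solving: c = -2, q = -3, p = 40, so R(m) = -2 + 40/(m − 3).
Then R(13) = -2 + 40/10 = 2.

2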